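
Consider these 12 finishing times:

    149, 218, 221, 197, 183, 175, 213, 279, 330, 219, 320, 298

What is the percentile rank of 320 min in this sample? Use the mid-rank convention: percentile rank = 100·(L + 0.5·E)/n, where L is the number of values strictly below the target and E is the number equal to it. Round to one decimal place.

87.5

Sorted: 149, 175, 183, 197, 213, 218, 219, 221, 279, 298, 320, 330.
Count below 320: L = 10; count equal: E = 1; n = 12.
Percentile rank = 100·(10 + 0.5·1)/12 = 100·10.5/12 = 87.5.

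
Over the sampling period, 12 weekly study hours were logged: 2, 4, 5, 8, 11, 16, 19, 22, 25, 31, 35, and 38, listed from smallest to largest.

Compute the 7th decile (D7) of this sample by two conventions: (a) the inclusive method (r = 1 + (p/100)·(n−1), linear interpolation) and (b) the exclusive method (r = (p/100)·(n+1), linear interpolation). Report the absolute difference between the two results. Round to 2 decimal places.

n = 12.
(a) r = 8.7; between ranks 8 (22) and 9 (25): 24.1.
(b) r = 9.1; between ranks 9 (25) and 10 (31): 25.6.
|24.1 − 25.6| = 1.5.

1.50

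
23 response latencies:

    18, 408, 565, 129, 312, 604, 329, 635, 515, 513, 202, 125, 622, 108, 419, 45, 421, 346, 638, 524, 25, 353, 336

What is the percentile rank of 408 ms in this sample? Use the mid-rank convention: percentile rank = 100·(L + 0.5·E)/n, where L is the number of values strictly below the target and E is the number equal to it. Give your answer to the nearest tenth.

Sorted: 18, 25, 45, 108, 125, 129, 202, 312, 329, 336, 346, 353, 408, 419, 421, 513, 515, 524, 565, 604, 622, 635, 638.
Count below 408: L = 12; count equal: E = 1; n = 23.
Percentile rank = 100·(12 + 0.5·1)/23 = 100·12.5/23 = 54.35.

54.3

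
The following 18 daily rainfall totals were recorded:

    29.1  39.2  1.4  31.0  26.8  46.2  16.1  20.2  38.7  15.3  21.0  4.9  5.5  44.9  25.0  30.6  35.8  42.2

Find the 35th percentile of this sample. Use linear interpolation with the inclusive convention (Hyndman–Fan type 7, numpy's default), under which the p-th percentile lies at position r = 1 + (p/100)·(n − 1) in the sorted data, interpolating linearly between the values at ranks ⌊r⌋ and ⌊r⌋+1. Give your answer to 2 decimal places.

Sorted: 1.4, 4.9, 5.5, 15.3, 16.1, 20.2, 21.0, 25.0, 26.8, 29.1, 30.6, 31.0, 35.8, 38.7, 39.2, 42.2, 44.9, 46.2.
n = 18.
r = 1 + (35/100)·(18 − 1) = 1 + 5.95 = 6.95.
Rank 6 is 20.2 and rank 7 is 21.0.
Interpolate: 20.2 + 0.95·(21.0 − 20.2) = 20.2 + 0.95·0.8 = 20.96.

20.96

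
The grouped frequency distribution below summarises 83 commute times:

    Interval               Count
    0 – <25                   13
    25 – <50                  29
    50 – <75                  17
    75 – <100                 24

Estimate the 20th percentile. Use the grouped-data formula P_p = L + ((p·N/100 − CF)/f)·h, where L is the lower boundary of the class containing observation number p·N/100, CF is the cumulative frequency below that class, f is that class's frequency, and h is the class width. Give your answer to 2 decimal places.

N = 83; target position k = 20/100 · 83 = 16.6.
Cumulative frequencies: 13, 42, 59, 83.
Observation 16.6 falls in the class 25 – <50.
L = 25, CF = 13, f = 29, h = 25.
P20 = 25 + ((16.6 − 13)/29)·25 = 25 + 3.10345 = 28.1034.

28.10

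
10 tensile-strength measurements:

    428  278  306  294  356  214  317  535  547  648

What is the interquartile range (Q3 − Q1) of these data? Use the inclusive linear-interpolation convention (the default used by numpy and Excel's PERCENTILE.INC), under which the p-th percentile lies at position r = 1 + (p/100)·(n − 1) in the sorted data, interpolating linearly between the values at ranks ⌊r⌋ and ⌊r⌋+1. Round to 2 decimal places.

211.25

Sorted: 214, 278, 294, 306, 317, 356, 428, 535, 547, 648.
n = 10.
P25: r = 3.25; ranks 3–4 are 294, 306; interpolating gives 297.
P75: r = 7.75; ranks 7–8 are 428, 535; interpolating gives 508.25.
Difference: 508.25 − 297 = 211.25.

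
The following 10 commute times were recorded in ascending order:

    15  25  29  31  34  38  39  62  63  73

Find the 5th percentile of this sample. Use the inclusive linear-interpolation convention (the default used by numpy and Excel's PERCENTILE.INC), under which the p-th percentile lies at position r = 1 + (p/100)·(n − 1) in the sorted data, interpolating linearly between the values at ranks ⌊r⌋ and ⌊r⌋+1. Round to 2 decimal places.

19.50

n = 10.
r = 1 + (5/100)·(10 − 1) = 1 + 0.45 = 1.45.
Rank 1 is 15 and rank 2 is 25.
Interpolate: 15 + 0.45·(25 − 15) = 15 + 0.45·10 = 19.5.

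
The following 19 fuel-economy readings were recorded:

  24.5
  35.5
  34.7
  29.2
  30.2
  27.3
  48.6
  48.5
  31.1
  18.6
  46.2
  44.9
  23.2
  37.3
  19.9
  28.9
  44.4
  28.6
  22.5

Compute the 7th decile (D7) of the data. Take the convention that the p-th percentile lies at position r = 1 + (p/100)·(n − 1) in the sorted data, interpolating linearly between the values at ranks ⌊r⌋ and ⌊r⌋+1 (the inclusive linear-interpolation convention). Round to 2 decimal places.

36.58

Sorted: 18.6, 19.9, 22.5, 23.2, 24.5, 27.3, 28.6, 28.9, 29.2, 30.2, 31.1, 34.7, 35.5, 37.3, 44.4, 44.9, 46.2, 48.5, 48.6.
n = 19.
r = 1 + (70/100)·(19 − 1) = 1 + 12.6 = 13.6.
Rank 13 is 35.5 and rank 14 is 37.3.
Interpolate: 35.5 + 0.6·(37.3 − 35.5) = 35.5 + 0.6·1.8 = 36.58.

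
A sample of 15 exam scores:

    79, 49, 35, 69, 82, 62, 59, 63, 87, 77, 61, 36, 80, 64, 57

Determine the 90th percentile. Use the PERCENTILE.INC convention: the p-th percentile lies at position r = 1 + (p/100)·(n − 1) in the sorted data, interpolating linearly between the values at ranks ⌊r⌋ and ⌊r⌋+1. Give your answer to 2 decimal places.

81.20

Sorted: 35, 36, 49, 57, 59, 61, 62, 63, 64, 69, 77, 79, 80, 82, 87.
n = 15.
r = 1 + (90/100)·(15 − 1) = 1 + 12.6 = 13.6.
Rank 13 is 80 and rank 14 is 82.
Interpolate: 80 + 0.6·(82 − 80) = 80 + 0.6·2 = 81.2.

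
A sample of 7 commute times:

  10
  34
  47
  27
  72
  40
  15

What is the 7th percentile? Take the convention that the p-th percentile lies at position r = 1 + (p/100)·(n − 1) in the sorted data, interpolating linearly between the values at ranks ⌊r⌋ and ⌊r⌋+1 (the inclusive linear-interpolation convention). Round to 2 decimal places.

Sorted: 10, 15, 27, 34, 40, 47, 72.
n = 7.
r = 1 + (7/100)·(7 − 1) = 1 + 0.42 = 1.42.
Rank 1 is 10 and rank 2 is 15.
Interpolate: 10 + 0.42·(15 − 10) = 10 + 0.42·5 = 12.1.

12.10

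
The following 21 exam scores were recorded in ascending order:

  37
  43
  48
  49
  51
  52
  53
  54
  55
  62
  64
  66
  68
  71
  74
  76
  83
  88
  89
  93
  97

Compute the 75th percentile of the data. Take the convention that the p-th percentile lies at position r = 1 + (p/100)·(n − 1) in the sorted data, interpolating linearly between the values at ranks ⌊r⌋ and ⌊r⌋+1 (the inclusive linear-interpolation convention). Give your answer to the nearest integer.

n = 21.
r = 1 + (75/100)·(21 − 1) = 1 + 15 = 16.
r is an integer, so P75 is the value at rank 16: 76.

76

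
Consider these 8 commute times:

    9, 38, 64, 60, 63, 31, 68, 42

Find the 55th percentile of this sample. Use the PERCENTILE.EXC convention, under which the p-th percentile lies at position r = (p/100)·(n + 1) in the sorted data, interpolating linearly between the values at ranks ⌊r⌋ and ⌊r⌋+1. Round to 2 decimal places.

Sorted: 9, 31, 38, 42, 60, 63, 64, 68.
n = 8.
r = (55/100)·(8 + 1) = 4.95.
Rank 4 is 42 and rank 5 is 60.
Interpolate: 42 + 0.95·(60 − 42) = 42 + 0.95·18 = 59.1.

59.10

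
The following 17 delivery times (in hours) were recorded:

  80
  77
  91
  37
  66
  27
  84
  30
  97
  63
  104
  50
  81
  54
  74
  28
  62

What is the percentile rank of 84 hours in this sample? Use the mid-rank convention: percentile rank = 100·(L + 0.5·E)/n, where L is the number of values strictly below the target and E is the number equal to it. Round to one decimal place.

Sorted: 27, 28, 30, 37, 50, 54, 62, 63, 66, 74, 77, 80, 81, 84, 91, 97, 104.
Count below 84: L = 13; count equal: E = 1; n = 17.
Percentile rank = 100·(13 + 0.5·1)/17 = 100·13.5/17 = 79.41.

79.4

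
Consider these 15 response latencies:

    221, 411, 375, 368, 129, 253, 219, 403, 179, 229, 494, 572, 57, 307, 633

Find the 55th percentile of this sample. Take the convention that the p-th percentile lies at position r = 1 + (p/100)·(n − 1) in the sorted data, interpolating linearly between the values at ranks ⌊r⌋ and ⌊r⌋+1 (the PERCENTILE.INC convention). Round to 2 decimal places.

349.70

Sorted: 57, 129, 179, 219, 221, 229, 253, 307, 368, 375, 403, 411, 494, 572, 633.
n = 15.
r = 1 + (55/100)·(15 − 1) = 1 + 7.7 = 8.7.
Rank 8 is 307 and rank 9 is 368.
Interpolate: 307 + 0.7·(368 − 307) = 307 + 0.7·61 = 349.7.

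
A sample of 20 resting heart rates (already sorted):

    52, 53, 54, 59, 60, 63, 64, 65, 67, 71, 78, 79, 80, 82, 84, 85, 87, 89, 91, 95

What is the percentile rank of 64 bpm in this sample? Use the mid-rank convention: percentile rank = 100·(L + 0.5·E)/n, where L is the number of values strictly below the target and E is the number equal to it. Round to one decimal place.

32.5

Count below 64: L = 6; count equal: E = 1; n = 20.
Percentile rank = 100·(6 + 0.5·1)/20 = 100·6.5/20 = 32.5.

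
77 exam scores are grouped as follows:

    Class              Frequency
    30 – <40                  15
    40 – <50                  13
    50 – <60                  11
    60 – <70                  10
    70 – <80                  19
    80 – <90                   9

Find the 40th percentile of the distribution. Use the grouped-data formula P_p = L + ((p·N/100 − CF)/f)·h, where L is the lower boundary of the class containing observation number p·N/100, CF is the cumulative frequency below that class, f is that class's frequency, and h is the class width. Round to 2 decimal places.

52.55

N = 77; target position k = 40/100 · 77 = 30.8.
Cumulative frequencies: 15, 28, 39, 49, 68, 77.
Observation 30.8 falls in the class 50 – <60.
L = 50, CF = 28, f = 11, h = 10.
P40 = 50 + ((30.8 − 28)/11)·10 = 50 + 2.54545 = 52.5455.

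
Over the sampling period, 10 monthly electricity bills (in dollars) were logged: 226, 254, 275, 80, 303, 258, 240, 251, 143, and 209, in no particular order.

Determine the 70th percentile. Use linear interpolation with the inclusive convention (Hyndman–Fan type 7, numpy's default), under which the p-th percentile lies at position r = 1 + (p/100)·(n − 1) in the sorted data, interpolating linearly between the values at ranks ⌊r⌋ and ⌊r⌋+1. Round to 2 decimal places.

255.20

Sorted: 80, 143, 209, 226, 240, 251, 254, 258, 275, 303.
n = 10.
r = 1 + (70/100)·(10 − 1) = 1 + 6.3 = 7.3.
Rank 7 is 254 and rank 8 is 258.
Interpolate: 254 + 0.3·(258 − 254) = 254 + 0.3·4 = 255.2.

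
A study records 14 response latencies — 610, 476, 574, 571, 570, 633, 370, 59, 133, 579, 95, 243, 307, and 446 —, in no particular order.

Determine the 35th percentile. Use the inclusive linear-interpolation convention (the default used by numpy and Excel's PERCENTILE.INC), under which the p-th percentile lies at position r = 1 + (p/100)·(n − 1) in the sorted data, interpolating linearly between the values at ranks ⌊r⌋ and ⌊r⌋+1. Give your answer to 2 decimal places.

341.65

Sorted: 59, 95, 133, 243, 307, 370, 446, 476, 570, 571, 574, 579, 610, 633.
n = 14.
r = 1 + (35/100)·(14 − 1) = 1 + 4.55 = 5.55.
Rank 5 is 307 and rank 6 is 370.
Interpolate: 307 + 0.55·(370 − 307) = 307 + 0.55·63 = 341.65.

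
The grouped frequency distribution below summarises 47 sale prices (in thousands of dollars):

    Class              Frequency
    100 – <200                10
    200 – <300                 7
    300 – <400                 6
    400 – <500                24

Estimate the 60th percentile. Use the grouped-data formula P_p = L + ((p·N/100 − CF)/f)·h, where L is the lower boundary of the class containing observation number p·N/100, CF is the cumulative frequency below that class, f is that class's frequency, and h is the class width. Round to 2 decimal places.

421.67

N = 47; target position k = 60/100 · 47 = 28.2.
Cumulative frequencies: 10, 17, 23, 47.
Observation 28.2 falls in the class 400 – <500.
L = 400, CF = 23, f = 24, h = 100.
P60 = 400 + ((28.2 − 23)/24)·100 = 400 + 21.6667 = 421.667.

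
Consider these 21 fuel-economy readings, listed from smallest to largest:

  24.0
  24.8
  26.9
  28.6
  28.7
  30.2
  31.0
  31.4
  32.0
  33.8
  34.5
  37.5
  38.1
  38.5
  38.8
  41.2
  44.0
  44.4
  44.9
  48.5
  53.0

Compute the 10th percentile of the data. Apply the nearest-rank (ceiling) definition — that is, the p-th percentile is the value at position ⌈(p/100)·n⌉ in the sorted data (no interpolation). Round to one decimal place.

26.9

n = 21.
Position = ⌈10/100 · 21⌉ = ⌈2.1⌉ = 3.
The value at rank 3 is 26.9.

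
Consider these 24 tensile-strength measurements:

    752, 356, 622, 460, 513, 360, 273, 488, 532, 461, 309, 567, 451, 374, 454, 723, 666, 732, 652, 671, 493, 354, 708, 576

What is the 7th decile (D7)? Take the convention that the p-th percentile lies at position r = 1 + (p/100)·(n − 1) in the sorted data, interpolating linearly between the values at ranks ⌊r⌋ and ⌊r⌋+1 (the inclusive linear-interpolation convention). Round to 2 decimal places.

625.00

Sorted: 273, 309, 354, 356, 360, 374, 451, 454, 460, 461, 488, 493, 513, 532, 567, 576, 622, 652, 666, 671, 708, 723, 732, 752.
n = 24.
r = 1 + (70/100)·(24 − 1) = 1 + 16.1 = 17.1.
Rank 17 is 622 and rank 18 is 652.
Interpolate: 622 + 0.1·(652 − 622) = 622 + 0.1·30 = 625.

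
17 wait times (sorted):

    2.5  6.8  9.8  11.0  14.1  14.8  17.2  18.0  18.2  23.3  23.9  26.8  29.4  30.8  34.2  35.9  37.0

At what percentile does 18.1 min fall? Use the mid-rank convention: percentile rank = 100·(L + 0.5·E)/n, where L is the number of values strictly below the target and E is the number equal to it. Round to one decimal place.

Count below 18.1: L = 8; count equal: E = 0; n = 17.
Percentile rank = 100·(8 + 0.5·0)/17 = 100·8/17 = 47.06.

47.1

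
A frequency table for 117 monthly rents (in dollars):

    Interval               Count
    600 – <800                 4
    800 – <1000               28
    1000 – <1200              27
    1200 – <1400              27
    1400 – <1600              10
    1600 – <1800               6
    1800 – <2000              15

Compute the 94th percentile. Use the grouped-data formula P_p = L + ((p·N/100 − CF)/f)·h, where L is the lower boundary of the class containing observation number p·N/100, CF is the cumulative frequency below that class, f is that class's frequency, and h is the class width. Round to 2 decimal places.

N = 117; target position k = 94/100 · 117 = 109.98.
Cumulative frequencies: 4, 32, 59, 86, 96, 102, 117.
Observation 109.98 falls in the class 1800 – <2000.
L = 1800, CF = 102, f = 15, h = 200.
P94 = 1800 + ((109.98 − 102)/15)·200 = 1800 + 106.4 = 1906.4.

1906.40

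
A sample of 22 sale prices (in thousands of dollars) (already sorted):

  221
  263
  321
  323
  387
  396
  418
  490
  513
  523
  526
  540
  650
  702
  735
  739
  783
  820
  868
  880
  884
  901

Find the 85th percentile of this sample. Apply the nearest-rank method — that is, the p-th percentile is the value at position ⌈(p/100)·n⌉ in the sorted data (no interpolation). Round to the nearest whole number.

n = 22.
Position = ⌈85/100 · 22⌉ = ⌈18.7⌉ = 19.
The value at rank 19 is 868.

868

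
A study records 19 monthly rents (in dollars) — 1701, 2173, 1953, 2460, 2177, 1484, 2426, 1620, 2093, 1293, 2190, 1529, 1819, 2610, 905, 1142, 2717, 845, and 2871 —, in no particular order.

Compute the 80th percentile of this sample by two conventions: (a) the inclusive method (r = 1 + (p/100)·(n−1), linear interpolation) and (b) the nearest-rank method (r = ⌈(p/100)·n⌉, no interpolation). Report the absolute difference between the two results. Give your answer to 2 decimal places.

Sorted: 845, 905, 1142, 1293, 1484, 1529, 1620, 1701, 1819, 1953, 2093, 2173, 2177, 2190, 2426, 2460, 2610, 2717, 2871.
n = 19.
(a) r = 15.4; between ranks 15 (2426) and 16 (2460): 2439.6.
(b) the nearest-rank method: rank 16 → 2460.
|2439.6 − 2460| = 20.4.

20.40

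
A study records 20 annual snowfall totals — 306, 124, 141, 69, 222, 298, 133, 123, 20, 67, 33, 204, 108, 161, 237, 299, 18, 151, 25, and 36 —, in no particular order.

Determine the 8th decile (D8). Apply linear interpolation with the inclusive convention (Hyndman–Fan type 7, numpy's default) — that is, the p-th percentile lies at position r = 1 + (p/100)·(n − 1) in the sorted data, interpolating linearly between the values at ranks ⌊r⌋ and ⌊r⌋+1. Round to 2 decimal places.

225.00

Sorted: 18, 20, 25, 33, 36, 67, 69, 108, 123, 124, 133, 141, 151, 161, 204, 222, 237, 298, 299, 306.
n = 20.
r = 1 + (80/100)·(20 − 1) = 1 + 15.2 = 16.2.
Rank 16 is 222 and rank 17 is 237.
Interpolate: 222 + 0.2·(237 − 222) = 222 + 0.2·15 = 225.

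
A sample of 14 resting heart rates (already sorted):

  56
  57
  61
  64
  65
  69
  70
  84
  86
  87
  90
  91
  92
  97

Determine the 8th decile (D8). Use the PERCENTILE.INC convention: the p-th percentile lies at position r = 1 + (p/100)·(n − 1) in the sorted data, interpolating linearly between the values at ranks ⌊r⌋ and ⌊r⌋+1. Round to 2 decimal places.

90.40

n = 14.
r = 1 + (80/100)·(14 − 1) = 1 + 10.4 = 11.4.
Rank 11 is 90 and rank 12 is 91.
Interpolate: 90 + 0.4·(91 − 90) = 90 + 0.4·1 = 90.4.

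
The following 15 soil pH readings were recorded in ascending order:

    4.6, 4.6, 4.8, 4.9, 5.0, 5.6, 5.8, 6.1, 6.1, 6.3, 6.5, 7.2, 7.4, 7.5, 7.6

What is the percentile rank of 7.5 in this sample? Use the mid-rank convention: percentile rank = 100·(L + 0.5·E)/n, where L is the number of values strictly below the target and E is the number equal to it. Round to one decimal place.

Count below 7.5: L = 13; count equal: E = 1; n = 15.
Percentile rank = 100·(13 + 0.5·1)/15 = 100·13.5/15 = 90.

90.0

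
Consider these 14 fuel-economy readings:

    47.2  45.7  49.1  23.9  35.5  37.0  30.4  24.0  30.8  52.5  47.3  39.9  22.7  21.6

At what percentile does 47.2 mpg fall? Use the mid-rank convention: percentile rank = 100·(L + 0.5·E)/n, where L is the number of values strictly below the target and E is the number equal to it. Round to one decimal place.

75.0

Sorted: 21.6, 22.7, 23.9, 24.0, 30.4, 30.8, 35.5, 37.0, 39.9, 45.7, 47.2, 47.3, 49.1, 52.5.
Count below 47.2: L = 10; count equal: E = 1; n = 14.
Percentile rank = 100·(10 + 0.5·1)/14 = 100·10.5/14 = 75.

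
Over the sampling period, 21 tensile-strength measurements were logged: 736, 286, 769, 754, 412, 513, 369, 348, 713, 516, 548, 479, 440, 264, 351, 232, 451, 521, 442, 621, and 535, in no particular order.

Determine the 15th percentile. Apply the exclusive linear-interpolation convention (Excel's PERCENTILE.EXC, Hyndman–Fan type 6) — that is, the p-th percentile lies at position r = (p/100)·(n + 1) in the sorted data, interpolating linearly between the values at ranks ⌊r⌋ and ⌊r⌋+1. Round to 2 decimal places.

304.60

Sorted: 232, 264, 286, 348, 351, 369, 412, 440, 442, 451, 479, 513, 516, 521, 535, 548, 621, 713, 736, 754, 769.
n = 21.
r = (15/100)·(21 + 1) = 3.3.
Rank 3 is 286 and rank 4 is 348.
Interpolate: 286 + 0.3·(348 − 286) = 286 + 0.3·62 = 304.6.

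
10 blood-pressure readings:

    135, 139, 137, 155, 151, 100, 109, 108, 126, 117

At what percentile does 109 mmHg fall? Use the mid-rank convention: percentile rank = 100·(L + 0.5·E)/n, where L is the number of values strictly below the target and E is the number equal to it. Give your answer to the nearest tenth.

Sorted: 100, 108, 109, 117, 126, 135, 137, 139, 151, 155.
Count below 109: L = 2; count equal: E = 1; n = 10.
Percentile rank = 100·(2 + 0.5·1)/10 = 100·2.5/10 = 25.

25.0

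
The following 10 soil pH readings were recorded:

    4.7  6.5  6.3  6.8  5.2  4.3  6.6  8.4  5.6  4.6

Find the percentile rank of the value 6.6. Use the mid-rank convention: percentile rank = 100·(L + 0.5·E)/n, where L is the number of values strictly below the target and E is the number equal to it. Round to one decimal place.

75.0

Sorted: 4.3, 4.6, 4.7, 5.2, 5.6, 6.3, 6.5, 6.6, 6.8, 8.4.
Count below 6.6: L = 7; count equal: E = 1; n = 10.
Percentile rank = 100·(7 + 0.5·1)/10 = 100·7.5/10 = 75.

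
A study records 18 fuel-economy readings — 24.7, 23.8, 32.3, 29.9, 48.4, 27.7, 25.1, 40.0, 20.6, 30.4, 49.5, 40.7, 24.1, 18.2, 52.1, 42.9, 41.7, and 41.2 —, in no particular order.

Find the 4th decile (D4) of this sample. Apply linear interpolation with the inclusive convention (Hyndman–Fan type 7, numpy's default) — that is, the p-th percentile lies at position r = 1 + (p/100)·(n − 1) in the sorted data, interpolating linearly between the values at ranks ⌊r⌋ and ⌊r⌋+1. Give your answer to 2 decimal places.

29.46

Sorted: 18.2, 20.6, 23.8, 24.1, 24.7, 25.1, 27.7, 29.9, 30.4, 32.3, 40.0, 40.7, 41.2, 41.7, 42.9, 48.4, 49.5, 52.1.
n = 18.
r = 1 + (40/100)·(18 − 1) = 1 + 6.8 = 7.8.
Rank 7 is 27.7 and rank 8 is 29.9.
Interpolate: 27.7 + 0.8·(29.9 − 27.7) = 27.7 + 0.8·2.2 = 29.46.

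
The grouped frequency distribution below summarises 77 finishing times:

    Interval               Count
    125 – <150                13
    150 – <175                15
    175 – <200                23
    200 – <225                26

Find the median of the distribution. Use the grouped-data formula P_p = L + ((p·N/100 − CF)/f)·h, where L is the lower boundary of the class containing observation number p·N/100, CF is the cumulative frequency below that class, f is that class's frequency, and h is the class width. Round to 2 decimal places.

N = 77; target position k = 50/100 · 77 = 38.5.
Cumulative frequencies: 13, 28, 51, 77.
Observation 38.5 falls in the class 175 – <200.
L = 175, CF = 28, f = 23, h = 25.
P50 = 175 + ((38.5 − 28)/23)·25 = 175 + 11.413 = 186.413.

186.41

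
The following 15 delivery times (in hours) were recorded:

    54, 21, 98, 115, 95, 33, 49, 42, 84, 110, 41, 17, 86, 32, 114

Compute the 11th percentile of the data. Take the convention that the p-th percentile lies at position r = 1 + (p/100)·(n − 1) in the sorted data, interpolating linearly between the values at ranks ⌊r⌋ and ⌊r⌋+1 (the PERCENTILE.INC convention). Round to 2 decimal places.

Sorted: 17, 21, 32, 33, 41, 42, 49, 54, 84, 86, 95, 98, 110, 114, 115.
n = 15.
r = 1 + (11/100)·(15 − 1) = 1 + 1.54 = 2.54.
Rank 2 is 21 and rank 3 is 32.
Interpolate: 21 + 0.54·(32 − 21) = 21 + 0.54·11 = 26.94.

26.94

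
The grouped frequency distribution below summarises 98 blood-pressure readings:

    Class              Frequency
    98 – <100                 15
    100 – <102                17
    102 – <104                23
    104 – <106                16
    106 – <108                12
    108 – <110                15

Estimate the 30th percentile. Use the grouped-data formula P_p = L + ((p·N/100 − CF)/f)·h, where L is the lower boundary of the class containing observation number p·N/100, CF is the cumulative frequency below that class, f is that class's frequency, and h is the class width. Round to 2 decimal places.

N = 98; target position k = 30/100 · 98 = 29.4.
Cumulative frequencies: 15, 32, 55, 71, 83, 98.
Observation 29.4 falls in the class 100 – <102.
L = 100, CF = 15, f = 17, h = 2.
P30 = 100 + ((29.4 − 15)/17)·2 = 100 + 1.69412 = 101.694.

101.69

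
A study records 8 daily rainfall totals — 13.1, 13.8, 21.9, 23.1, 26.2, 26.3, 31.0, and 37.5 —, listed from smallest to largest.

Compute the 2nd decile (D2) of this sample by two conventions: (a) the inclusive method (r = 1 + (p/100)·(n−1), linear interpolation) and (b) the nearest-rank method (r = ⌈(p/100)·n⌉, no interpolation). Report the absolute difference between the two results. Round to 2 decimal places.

3.24

n = 8.
(a) r = 2.4; between ranks 2 (13.8) and 3 (21.9): 17.04.
(b) the nearest-rank method: rank 2 → 13.8.
|17.04 − 13.8| = 3.24.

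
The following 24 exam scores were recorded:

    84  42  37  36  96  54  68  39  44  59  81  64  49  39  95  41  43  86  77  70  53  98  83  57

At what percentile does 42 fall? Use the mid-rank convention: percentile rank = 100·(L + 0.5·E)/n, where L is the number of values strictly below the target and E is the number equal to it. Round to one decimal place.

22.9

Sorted: 36, 37, 39, 39, 41, 42, 43, 44, 49, 53, 54, 57, 59, 64, 68, 70, 77, 81, 83, 84, 86, 95, 96, 98.
Count below 42: L = 5; count equal: E = 1; n = 24.
Percentile rank = 100·(5 + 0.5·1)/24 = 100·5.5/24 = 22.92.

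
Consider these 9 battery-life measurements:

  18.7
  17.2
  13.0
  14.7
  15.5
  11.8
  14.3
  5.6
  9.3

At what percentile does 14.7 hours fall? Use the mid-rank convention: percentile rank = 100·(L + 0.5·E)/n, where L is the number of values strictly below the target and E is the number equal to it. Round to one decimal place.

Sorted: 5.6, 9.3, 11.8, 13.0, 14.3, 14.7, 15.5, 17.2, 18.7.
Count below 14.7: L = 5; count equal: E = 1; n = 9.
Percentile rank = 100·(5 + 0.5·1)/9 = 100·5.5/9 = 61.11.

61.1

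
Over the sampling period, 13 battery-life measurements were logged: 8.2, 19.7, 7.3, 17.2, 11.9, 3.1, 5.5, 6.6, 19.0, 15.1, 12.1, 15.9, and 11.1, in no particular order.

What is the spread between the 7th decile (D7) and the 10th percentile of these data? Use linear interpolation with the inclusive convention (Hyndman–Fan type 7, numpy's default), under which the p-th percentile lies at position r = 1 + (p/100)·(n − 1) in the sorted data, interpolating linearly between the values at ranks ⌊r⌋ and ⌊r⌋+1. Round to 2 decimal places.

Sorted: 3.1, 5.5, 6.6, 7.3, 8.2, 11.1, 11.9, 12.1, 15.1, 15.9, 17.2, 19.0, 19.7.
n = 13.
P10: r = 2.2; ranks 2–3 are 5.5, 6.6; interpolating gives 5.72.
P70: r = 9.4; ranks 9–10 are 15.1, 15.9; interpolating gives 15.42.
Difference: 15.42 − 5.72 = 9.7.

9.70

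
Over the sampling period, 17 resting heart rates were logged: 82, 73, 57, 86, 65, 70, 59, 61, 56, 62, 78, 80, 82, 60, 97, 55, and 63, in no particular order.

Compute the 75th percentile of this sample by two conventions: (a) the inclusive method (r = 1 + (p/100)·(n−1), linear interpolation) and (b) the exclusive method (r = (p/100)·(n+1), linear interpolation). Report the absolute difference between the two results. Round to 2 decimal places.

1.00

Sorted: 55, 56, 57, 59, 60, 61, 62, 63, 65, 70, 73, 78, 80, 82, 82, 86, 97.
n = 17.
(a) r = 13 → value at rank 13 = 80.
(b) r = 13.5; between ranks 13 (80) and 14 (82): 81.
|80 − 81| = 1.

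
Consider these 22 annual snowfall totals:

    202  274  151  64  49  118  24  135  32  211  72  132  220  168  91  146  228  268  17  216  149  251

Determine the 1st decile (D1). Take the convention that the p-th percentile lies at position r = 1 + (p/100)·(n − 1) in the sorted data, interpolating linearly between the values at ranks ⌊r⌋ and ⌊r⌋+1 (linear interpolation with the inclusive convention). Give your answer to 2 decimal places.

33.70

Sorted: 17, 24, 32, 49, 64, 72, 91, 118, 132, 135, 146, 149, 151, 168, 202, 211, 216, 220, 228, 251, 268, 274.
n = 22.
r = 1 + (10/100)·(22 − 1) = 1 + 2.1 = 3.1.
Rank 3 is 32 and rank 4 is 49.
Interpolate: 32 + 0.1·(49 − 32) = 32 + 0.1·17 = 33.7.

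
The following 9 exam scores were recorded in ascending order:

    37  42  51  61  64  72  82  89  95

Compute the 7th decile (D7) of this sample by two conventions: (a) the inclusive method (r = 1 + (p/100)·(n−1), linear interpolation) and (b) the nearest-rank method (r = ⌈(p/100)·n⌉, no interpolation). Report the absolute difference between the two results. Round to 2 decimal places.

n = 9.
(a) r = 6.6; between ranks 6 (72) and 7 (82): 78.
(b) the nearest-rank method: rank 7 → 82.
|78 − 82| = 4.

4.00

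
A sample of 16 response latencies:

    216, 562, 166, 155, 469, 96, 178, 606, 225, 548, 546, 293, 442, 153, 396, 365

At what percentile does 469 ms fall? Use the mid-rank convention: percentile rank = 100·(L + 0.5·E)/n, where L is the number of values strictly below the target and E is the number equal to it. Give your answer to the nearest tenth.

71.9

Sorted: 96, 153, 155, 166, 178, 216, 225, 293, 365, 396, 442, 469, 546, 548, 562, 606.
Count below 469: L = 11; count equal: E = 1; n = 16.
Percentile rank = 100·(11 + 0.5·1)/16 = 100·11.5/16 = 71.88.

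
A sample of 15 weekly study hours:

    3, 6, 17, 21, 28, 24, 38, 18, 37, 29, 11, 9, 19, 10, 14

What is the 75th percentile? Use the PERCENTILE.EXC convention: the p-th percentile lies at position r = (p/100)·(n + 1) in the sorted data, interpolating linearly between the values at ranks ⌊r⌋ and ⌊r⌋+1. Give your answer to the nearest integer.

28

Sorted: 3, 6, 9, 10, 11, 14, 17, 18, 19, 21, 24, 28, 29, 37, 38.
n = 15.
r = (75/100)·(15 + 1) = 12.
r is an integer, so P75 is the value at rank 12: 28.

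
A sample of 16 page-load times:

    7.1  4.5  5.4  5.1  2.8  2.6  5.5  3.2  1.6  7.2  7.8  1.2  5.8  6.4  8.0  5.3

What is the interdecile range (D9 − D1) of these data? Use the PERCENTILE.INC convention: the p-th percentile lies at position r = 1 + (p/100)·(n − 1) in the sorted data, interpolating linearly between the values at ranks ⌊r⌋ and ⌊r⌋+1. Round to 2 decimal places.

5.40

Sorted: 1.2, 1.6, 2.6, 2.8, 3.2, 4.5, 5.1, 5.3, 5.4, 5.5, 5.8, 6.4, 7.1, 7.2, 7.8, 8.0.
n = 16.
P10: r = 2.5; ranks 2–3 are 1.6, 2.6; interpolating gives 2.1.
P90: r = 14.5; ranks 14–15 are 7.2, 7.8; interpolating gives 7.5.
Difference: 7.5 − 2.1 = 5.4.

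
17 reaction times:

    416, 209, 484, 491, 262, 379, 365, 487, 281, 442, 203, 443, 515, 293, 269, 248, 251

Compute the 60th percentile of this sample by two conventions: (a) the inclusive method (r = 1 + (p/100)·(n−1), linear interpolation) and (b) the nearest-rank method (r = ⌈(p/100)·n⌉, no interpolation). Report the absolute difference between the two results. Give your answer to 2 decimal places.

14.80

Sorted: 203, 209, 248, 251, 262, 269, 281, 293, 365, 379, 416, 442, 443, 484, 487, 491, 515.
n = 17.
(a) r = 10.6; between ranks 10 (379) and 11 (416): 401.2.
(b) the nearest-rank method: rank 11 → 416.
|401.2 − 416| = 14.8.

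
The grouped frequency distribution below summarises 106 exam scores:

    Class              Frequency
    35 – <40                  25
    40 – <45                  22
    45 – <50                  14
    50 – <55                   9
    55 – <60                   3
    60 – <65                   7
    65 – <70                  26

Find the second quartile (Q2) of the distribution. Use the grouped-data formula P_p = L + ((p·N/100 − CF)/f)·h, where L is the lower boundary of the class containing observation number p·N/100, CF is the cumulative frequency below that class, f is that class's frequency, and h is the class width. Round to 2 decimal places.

N = 106; target position k = 50/100 · 106 = 53.
Cumulative frequencies: 25, 47, 61, 70, 73, 80, 106.
Observation 53 falls in the class 45 – <50.
L = 45, CF = 47, f = 14, h = 5.
P50 = 45 + ((53 − 47)/14)·5 = 45 + 2.14286 = 47.1429.

47.14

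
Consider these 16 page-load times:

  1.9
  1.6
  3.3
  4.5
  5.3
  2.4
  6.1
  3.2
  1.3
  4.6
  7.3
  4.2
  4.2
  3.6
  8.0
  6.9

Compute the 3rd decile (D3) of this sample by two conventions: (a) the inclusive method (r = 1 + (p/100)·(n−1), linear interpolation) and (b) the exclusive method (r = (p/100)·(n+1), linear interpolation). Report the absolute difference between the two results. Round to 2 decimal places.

0.04

Sorted: 1.3, 1.6, 1.9, 2.4, 3.2, 3.3, 3.6, 4.2, 4.2, 4.5, 4.6, 5.3, 6.1, 6.9, 7.3, 8.0.
n = 16.
(a) r = 5.5; between ranks 5 (3.2) and 6 (3.3): 3.25.
(b) r = 5.1; between ranks 5 (3.2) and 6 (3.3): 3.21.
|3.25 − 3.21| = 0.04.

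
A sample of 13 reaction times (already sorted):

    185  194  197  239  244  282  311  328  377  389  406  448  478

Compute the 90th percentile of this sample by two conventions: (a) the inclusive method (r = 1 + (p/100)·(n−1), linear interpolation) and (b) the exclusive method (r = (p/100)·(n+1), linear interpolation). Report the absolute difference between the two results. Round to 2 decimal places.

n = 13.
(a) r = 11.8; between ranks 11 (406) and 12 (448): 439.6.
(b) r = 12.6; between ranks 12 (448) and 13 (478): 466.
|439.6 − 466| = 26.4.

26.40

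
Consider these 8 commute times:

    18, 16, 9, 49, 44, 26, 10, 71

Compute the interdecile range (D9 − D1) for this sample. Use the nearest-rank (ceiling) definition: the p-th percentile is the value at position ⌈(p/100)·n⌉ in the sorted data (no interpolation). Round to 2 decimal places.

Sorted: 9, 10, 16, 18, 26, 44, 49, 71.
n = 8.
P10: rank ⌈10/100·8⌉ = 1 → 9.
P90: rank ⌈90/100·8⌉ = 8 → 71.
Difference: 71 − 9 = 62.

62.00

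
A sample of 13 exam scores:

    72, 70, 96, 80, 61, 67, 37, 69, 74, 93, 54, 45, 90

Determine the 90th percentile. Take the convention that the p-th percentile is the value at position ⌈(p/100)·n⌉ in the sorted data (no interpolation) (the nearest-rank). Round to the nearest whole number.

Sorted: 37, 45, 54, 61, 67, 69, 70, 72, 74, 80, 90, 93, 96.
n = 13.
Position = ⌈90/100 · 13⌉ = ⌈11.7⌉ = 12.
The value at rank 12 is 93.

93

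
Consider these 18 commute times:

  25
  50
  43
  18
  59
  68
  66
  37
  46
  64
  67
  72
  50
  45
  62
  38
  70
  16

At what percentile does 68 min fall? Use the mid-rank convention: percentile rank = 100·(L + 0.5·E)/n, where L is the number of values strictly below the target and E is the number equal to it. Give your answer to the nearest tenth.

Sorted: 16, 18, 25, 37, 38, 43, 45, 46, 50, 50, 59, 62, 64, 66, 67, 68, 70, 72.
Count below 68: L = 15; count equal: E = 1; n = 18.
Percentile rank = 100·(15 + 0.5·1)/18 = 100·15.5/18 = 86.11.

86.1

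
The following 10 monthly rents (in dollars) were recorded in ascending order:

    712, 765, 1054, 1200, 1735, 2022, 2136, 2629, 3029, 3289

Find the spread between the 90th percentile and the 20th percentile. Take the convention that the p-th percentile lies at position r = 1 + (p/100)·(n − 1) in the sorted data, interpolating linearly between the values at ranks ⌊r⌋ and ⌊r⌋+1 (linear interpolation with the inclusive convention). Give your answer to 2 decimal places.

n = 10.
P20: r = 2.8; ranks 2–3 are 765, 1054; interpolating gives 996.2.
P90: r = 9.1; ranks 9–10 are 3029, 3289; interpolating gives 3055.
Difference: 3055 − 996.2 = 2058.8.

2058.80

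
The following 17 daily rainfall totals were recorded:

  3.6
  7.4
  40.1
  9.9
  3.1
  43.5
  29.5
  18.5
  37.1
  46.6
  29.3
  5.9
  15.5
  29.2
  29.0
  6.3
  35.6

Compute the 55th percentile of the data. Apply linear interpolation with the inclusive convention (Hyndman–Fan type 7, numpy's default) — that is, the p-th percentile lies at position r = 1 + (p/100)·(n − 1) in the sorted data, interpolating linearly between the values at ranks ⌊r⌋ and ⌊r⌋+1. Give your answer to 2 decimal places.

29.16

Sorted: 3.1, 3.6, 5.9, 6.3, 7.4, 9.9, 15.5, 18.5, 29.0, 29.2, 29.3, 29.5, 35.6, 37.1, 40.1, 43.5, 46.6.
n = 17.
r = 1 + (55/100)·(17 − 1) = 1 + 8.8 = 9.8.
Rank 9 is 29.0 and rank 10 is 29.2.
Interpolate: 29.0 + 0.8·(29.2 − 29.0) = 29.0 + 0.8·0.2 = 29.16.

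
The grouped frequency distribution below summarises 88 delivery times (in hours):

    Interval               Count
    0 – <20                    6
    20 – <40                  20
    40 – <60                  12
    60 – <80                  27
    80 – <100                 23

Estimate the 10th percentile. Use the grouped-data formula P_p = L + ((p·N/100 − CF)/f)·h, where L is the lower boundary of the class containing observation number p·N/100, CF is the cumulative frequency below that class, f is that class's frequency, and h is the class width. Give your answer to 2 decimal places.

N = 88; target position k = 10/100 · 88 = 8.8.
Cumulative frequencies: 6, 26, 38, 65, 88.
Observation 8.8 falls in the class 20 – <40.
L = 20, CF = 6, f = 20, h = 20.
P10 = 20 + ((8.8 − 6)/20)·20 = 20 + 2.8 = 22.8.

22.80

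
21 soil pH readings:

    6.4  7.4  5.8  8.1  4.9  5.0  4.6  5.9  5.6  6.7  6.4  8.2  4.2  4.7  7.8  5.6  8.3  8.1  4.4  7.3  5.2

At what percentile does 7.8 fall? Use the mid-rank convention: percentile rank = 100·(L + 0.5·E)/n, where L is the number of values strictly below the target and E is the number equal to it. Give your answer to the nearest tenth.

78.6

Sorted: 4.2, 4.4, 4.6, 4.7, 4.9, 5.0, 5.2, 5.6, 5.6, 5.8, 5.9, 6.4, 6.4, 6.7, 7.3, 7.4, 7.8, 8.1, 8.1, 8.2, 8.3.
Count below 7.8: L = 16; count equal: E = 1; n = 21.
Percentile rank = 100·(16 + 0.5·1)/21 = 100·16.5/21 = 78.57.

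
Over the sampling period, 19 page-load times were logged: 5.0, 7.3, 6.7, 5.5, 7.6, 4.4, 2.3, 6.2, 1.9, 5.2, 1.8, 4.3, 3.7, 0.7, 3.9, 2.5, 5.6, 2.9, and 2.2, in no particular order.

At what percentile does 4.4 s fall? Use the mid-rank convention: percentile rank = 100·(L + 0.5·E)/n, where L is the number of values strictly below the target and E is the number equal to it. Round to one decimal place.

Sorted: 0.7, 1.8, 1.9, 2.2, 2.3, 2.5, 2.9, 3.7, 3.9, 4.3, 4.4, 5.0, 5.2, 5.5, 5.6, 6.2, 6.7, 7.3, 7.6.
Count below 4.4: L = 10; count equal: E = 1; n = 19.
Percentile rank = 100·(10 + 0.5·1)/19 = 100·10.5/19 = 55.26.

55.3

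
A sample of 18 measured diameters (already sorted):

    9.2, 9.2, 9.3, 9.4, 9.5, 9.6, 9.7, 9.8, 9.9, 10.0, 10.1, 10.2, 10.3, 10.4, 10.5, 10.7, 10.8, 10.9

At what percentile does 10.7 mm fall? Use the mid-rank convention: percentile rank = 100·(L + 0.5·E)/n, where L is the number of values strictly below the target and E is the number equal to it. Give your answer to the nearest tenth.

Count below 10.7: L = 15; count equal: E = 1; n = 18.
Percentile rank = 100·(15 + 0.5·1)/18 = 100·15.5/18 = 86.11.

86.1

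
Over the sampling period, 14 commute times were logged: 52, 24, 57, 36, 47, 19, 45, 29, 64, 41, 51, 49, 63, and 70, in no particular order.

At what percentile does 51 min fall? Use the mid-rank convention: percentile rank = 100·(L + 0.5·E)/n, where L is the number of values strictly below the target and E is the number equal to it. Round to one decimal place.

60.7

Sorted: 19, 24, 29, 36, 41, 45, 47, 49, 51, 52, 57, 63, 64, 70.
Count below 51: L = 8; count equal: E = 1; n = 14.
Percentile rank = 100·(8 + 0.5·1)/14 = 100·8.5/14 = 60.71.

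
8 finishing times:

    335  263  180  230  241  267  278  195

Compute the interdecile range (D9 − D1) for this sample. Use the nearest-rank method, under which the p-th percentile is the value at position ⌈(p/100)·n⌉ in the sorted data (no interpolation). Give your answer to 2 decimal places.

Sorted: 180, 195, 230, 241, 263, 267, 278, 335.
n = 8.
P10: rank ⌈10/100·8⌉ = 1 → 180.
P90: rank ⌈90/100·8⌉ = 8 → 335.
Difference: 335 − 180 = 155.

155.00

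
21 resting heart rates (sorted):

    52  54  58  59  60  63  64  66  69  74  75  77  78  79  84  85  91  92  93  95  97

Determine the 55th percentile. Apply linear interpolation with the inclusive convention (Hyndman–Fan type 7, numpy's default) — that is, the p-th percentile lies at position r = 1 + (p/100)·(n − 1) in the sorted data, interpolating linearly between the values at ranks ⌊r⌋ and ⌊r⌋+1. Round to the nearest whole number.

n = 21.
r = 1 + (55/100)·(21 − 1) = 1 + 11 = 12.
r is an integer, so P55 is the value at rank 12: 77.

77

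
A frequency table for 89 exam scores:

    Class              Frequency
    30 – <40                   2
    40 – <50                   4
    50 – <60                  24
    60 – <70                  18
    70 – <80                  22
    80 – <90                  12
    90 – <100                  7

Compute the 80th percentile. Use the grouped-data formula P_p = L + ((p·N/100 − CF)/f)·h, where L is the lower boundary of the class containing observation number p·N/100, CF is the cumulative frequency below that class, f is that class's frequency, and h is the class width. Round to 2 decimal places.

81.00

N = 89; target position k = 80/100 · 89 = 71.2.
Cumulative frequencies: 2, 6, 30, 48, 70, 82, 89.
Observation 71.2 falls in the class 80 – <90.
L = 80, CF = 70, f = 12, h = 10.
P80 = 80 + ((71.2 − 70)/12)·10 = 80 + 1 = 81.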